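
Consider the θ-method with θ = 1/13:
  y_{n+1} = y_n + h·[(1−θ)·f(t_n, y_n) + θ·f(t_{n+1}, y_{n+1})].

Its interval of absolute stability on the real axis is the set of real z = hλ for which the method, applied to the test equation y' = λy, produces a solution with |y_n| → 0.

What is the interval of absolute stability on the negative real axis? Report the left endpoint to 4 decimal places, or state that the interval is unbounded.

(-2.3636, 0).

Set f=λy, z=hλ:
  y_{n+1} = y_n + z·[12/13·y_n + 1/13·y_{n+1}] ⇒ (1 − 1/13z)y_{n+1} = (1 + 12/13z)y_n
  so R(z) = (1 + 12/13z)/(1 − 1/13z).

Need |R(x)|<1, x<0.
x=-1.68: |R|=0.4877
R=−1: 1+12/13x = −1+1/13x ⇒ -11/13x=2 ⇒ x=2/(-11/13)=-2.3636
Confirm numerically:
  x=-2.092: |R|=0.80201 <1
  x=-2.037: |R|=0.76106 <1
  x=-1.199: |R|=0.09775 <1
  x=-2.511: |R|=1.10451 >1
  x=-2.448: |R|=1.06007 >1
  x=-2.389: |R|=1.01813 >1
So |R|<1 on (-2.3636, 0).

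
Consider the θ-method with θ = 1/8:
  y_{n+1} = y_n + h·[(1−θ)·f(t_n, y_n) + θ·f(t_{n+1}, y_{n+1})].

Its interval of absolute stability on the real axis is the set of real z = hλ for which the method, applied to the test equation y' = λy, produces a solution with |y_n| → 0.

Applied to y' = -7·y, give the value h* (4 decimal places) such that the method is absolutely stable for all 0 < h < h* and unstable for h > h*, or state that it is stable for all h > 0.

With y'=λy (z=hλ):
  y_{n+1} = y_n + z·[7/8·y_n + 1/8·y_{n+1}] ⇒ (1 − 1/8z)y_{n+1} = (1 + 7/8z)y_n
  R(z) = (1 + 7/8z)/(1 − 1/8z).

Need |R(x)|<1, x<0.
x=-0.39: |R|=0.6281
R=−1: 1+7/8x = −1+1/8x ⇒ -3/4x=2 ⇒ x=2/(-3/4)=-2.6667
Confirm numerically:
  x=-1.967: |R|=0.57881 <1
  x=-1.871: |R|=0.51636 <1
  x=-1.645: |R|=0.36444 <1
  x=-1.317: |R|=0.13084 <1
  x=-3.103: |R|=1.23579 >1
  x=-2.949: |R|=1.15472 >1
  x=-2.921: |R|=1.13973 >1
So |R|<1 on (-2.6667, 0).

(-2.6667,0); λ=-7 ⇒ h* = (8/3)/7 = 0.3810.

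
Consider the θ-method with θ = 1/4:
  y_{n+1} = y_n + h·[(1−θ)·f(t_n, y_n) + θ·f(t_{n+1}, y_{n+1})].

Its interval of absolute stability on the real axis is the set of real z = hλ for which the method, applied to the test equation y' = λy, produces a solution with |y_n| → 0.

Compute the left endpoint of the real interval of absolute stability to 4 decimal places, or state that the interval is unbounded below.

left endpoint -4.0000.

Test eqn y'=λy, z=hλ:
  y_{n+1} = y_n + z·[3/4·y_n + 1/4·y_{n+1}] ⇒ (1 − 1/4z)y_{n+1} = (1 + 3/4z)y_n
  ⇒ R(z) = (1 + 3/4z)/(1 − 1/4z).

Solve |R(x)|<1 on ℝ⁻.
x=-1.77: |R|=0.2270
R=−1: 1+3/4x = −1+1/4x ⇒ -1/2x=2 ⇒ x=2/(-1/2)=-4.0000
Confirm numerically:
  x=-3.700: |R|=0.92208 <1
  x=-3.575: |R|=0.88779 <1
  x=-3.178: |R|=0.77097 <1
  x=-2.506: |R|=0.54073 <1
  x=-4.561: |R|=1.13106 >1
  x=-4.530: |R|=1.12427 >1
  x=-4.264: |R|=1.06389 >1
So |R|<1 on (-4.0000, 0).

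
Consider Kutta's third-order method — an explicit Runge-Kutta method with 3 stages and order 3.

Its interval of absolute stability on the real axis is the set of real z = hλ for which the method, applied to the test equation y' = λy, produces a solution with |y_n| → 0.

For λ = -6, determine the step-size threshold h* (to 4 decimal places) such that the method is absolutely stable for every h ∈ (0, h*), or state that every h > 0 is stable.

Test eqn y'=λy, z=hλ:
  order 3, 3-stage ⇒ R(z)=1+z+z^2/2+z^3/6
  (e.g. R(-1.46)=0.08711, |R|=0.08711)

Boundary: |R(x)|=1, x<0.
x=-1.46: |R|=0.0871
|R(-2.69)|=1.3161 |R(-1.85)|=0.1940 |R(-1.72)|=0.0889
Bisect:
  x_lo=-3.0298 |R|=2.0754  x_hi=-0.1706 |R|=0.8431
  mid=-1.60023 |R|=0.00283 →hi
  mid=-2.31503 |R|=0.70319 →hi
  mid=-2.67242 |R|=1.28251 →lo
  mid=-2.49373 |R|=0.96900 →hi
  mid=-2.58308 |R|=1.11944 →lo
  mid=-2.53840 |R|=1.04268 →lo
  mid=-2.51606 |R|=1.00546 →lo
  mid=-2.50490 |R|=0.98714 →hi
  ...
  [-2.51275,-2.51257] ⇒ x*=-2.5127
Interval (-2.5127, 0).

(-2.5127,0); λ=-6 ⇒ h* = 0.4188.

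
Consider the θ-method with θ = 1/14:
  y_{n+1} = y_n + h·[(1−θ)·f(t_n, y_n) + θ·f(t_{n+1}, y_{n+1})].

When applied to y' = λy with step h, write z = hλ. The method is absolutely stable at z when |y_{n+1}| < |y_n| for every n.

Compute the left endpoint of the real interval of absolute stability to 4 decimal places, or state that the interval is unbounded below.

Test eqn y'=λy, z=hλ:
  y_{n+1} = y_n + z·[13/14·y_n + 1/14·y_{n+1}] ⇒ (1 − 1/14z)y_{n+1} = (1 + 13/14z)y_n
  R(z) = (1 + 13/14z)/(1 − 1/14z).

Need |R(x)|<1, x<0.
x=-1.2: |R|=0.1053
R=−1: 1+13/14x = −1+1/14x ⇒ -6/7x=2 ⇒ x=2/(-6/7)=-2.3333
Confirm numerically:
  x=-2.238: |R|=0.92955 <1
  x=-1.564: |R|=0.40684 <1
  x=-1.280: |R|=0.17277 <1
  x=-1.150: |R|=0.06271 <1
  x=-2.859: |R|=1.37416 >1
  x=-2.737: |R|=1.28942 >1
  x=-2.519: |R|=1.13487 >1
So |R|<1 on (-2.3333, 0).

z* = -2.3333.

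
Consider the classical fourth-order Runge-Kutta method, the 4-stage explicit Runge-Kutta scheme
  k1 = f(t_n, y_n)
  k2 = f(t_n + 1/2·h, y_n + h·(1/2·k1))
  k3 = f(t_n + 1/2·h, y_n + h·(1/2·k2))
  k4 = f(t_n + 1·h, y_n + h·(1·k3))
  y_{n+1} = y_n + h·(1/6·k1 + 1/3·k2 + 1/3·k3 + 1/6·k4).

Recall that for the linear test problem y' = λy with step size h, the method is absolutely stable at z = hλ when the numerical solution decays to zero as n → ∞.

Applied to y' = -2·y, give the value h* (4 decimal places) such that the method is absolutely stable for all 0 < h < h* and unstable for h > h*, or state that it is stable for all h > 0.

(-2.7853,0); λ=-2 ⇒ h* = 1.3926.

Test eqn y'=λy, z=hλ:
  order 4, 4-stage ⇒ R(z)=1+z+z^2/2+z^3/6+z^4/24
  (e.g. R(-1.72)=0.27580, |R|=0.27580)

Need |R(x)|<1, x<0.
x=-1.72: |R|=0.2758
|R(-2.82)|=1.0536 |R(-2.44)|=0.5926 |R(-2.14)|=0.3903
Bisect:
  x_lo=-3.3958 |R|=2.3842  x_hi=-0.1421 |R|=0.8675
  mid=-1.76896 |R|=0.28107 →hi
  mid=-2.58239 |R|=0.73477 →hi
  mid=-2.98911 |R|=1.35337 →lo
  mid=-2.78575 |R|=1.00069 →lo
  mid=-2.68407 |R|=0.85781 →hi
  mid=-2.73491 |R|=0.92666 →hi
  mid=-2.76033 |R|=0.96301 →hi
  mid=-2.77304 |R|=0.98168 →hi
  mid=-2.77940 |R|=0.99115 →hi
  ...
  [-2.78535,-2.78516] ⇒ x*=-2.7853
Stable set (-2.7853, 0).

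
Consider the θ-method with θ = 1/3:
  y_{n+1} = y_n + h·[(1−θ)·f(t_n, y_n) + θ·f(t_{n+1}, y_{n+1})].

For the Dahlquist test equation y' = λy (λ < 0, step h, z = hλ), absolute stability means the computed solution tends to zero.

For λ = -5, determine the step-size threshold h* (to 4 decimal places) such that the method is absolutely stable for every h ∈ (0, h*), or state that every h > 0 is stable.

(-6.0000,0); λ=-5 ⇒ h* = (6)/5 = 1.2000.

Test eqn y'=λy, z=hλ:
  y_{n+1} = y_n + z·[2/3·y_n + 1/3·y_{n+1}] ⇒ (1 − 1/3z)y_{n+1} = (1 + 2/3z)y_n
  Hence R(z) = (1 + 2/3z)/(1 − 1/3z).

Solve |R(x)|<1 on ℝ⁻.
x=-0.89: |R|=0.3136
R=−1: 1+2/3x = −1+1/3x ⇒ -1/3x=2 ⇒ x=2/(-1/3)=-6.0000
Confirm numerically:
  x=-5.434: |R|=0.93289 <1
  x=-3.793: |R|=0.67511 <1
  x=-3.214: |R|=0.55166 <1
  x=-6.434: |R|=1.04600 >1
  x=-6.195: |R|=1.02121 >1
So |R|<1 on (-6.0000, 0).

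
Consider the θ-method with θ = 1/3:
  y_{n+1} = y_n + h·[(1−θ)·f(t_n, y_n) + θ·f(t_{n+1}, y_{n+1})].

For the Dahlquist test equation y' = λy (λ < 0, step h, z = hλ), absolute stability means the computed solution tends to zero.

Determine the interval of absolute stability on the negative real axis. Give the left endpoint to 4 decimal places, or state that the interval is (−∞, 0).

Test eqn y'=λy, z=hλ:
  y_{n+1} = y_n + z·[2/3·y_n + 1/3·y_{n+1}] ⇒ (1 − 1/3z)y_{n+1} = (1 + 2/3z)y_n
  ⇒ R(z) = (1 + 2/3z)/(1 − 1/3z).

Boundary: |R(x)|=1, x<0.
x=-0.52: |R|=0.5568
R=−1: 1+2/3x = −1+1/3x ⇒ -1/3x=2 ⇒ x=2/(-1/3)=-6.0000
Confirm numerically:
  x=-5.288: |R|=0.91409 <1
  x=-3.339: |R|=0.58022 <1
  x=-2.593: |R|=0.39085 <1
  x=-6.376: |R|=1.04010 >1
  x=-6.374: |R|=1.03990 >1
Interval (-6.0000, 0).

(-6.0000, 0).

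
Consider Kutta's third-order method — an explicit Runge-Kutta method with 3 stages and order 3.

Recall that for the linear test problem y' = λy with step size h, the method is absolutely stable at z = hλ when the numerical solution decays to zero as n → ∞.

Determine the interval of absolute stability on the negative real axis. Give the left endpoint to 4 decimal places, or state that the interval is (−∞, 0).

z∈(-2.5127,0).

Set f=λy, z=hλ:
  order 3, 3-stage ⇒ R(z)=1+z+z^2/2+z^3/6
  (e.g. R(-0.9)=0.38350, |R|=0.38350)

Boundary: |R(x)|=1, x<0.
x=-0.9: |R|=0.3835
|R(-2.7)|=1.3355 |R(-1.99)|=0.3234 |R(-0.68)|=0.4988
Bisect:
  x_lo=-3.2810 |R|=2.7853  x_hi=-0.1895 |R|=0.8273
  mid=-1.73527 |R|=0.10055 →hi
  mid=-2.50815 |R|=0.99247 →hi
  mid=-2.89460 |R|=1.74741 →lo
  mid=-2.70138 |R|=1.33818 →lo
  mid=-2.60476 |R|=1.15783 →lo
  mid=-2.55646 |R|=1.07333 →lo
  mid=-2.53231 |R|=1.03245 →lo
  ...
  [-2.51287,-2.51268] ⇒ x*=-2.5127
So |R|<1 on (-2.5127, 0).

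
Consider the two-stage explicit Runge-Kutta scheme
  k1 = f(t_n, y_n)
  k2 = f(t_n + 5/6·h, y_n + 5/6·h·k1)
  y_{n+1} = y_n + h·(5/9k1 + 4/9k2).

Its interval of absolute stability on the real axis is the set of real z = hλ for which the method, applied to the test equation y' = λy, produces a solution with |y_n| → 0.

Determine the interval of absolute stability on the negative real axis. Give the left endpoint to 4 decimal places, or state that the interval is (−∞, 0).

Set f=λy, z=hλ:
  k1=λy_n ⇒ h·k1=z·y_n;  k2=λ(1+5/6z)y_n ⇒ h·k2=z(1+5/6z)y_n
  y_{n+1}/y_n = 1 + 5/9z + 4/9z(1+5/6z) = 1 + z + 10/27z²
  Hence R(z) = 1 + z + 10/27z².

Solve |R(x)|<1 on ℝ⁻.
x=-0.98: |R|=0.3757
R=1: x+10/27x²=0 ⇒ x=−27/10=-2.7000; min R=1−1/(4·10/27)=0.3250>−1
Confirm numerically:
  x=-2.474: |R|=0.79292 <1
  x=-2.459: |R|=0.78051 <1
  x=-2.433: |R|=0.75940 <1
  x=-3.219: |R|=1.61876 >1
  x=-3.157: |R|=1.53435 >1
So |R|<1 on (-2.7000, 0).

(-2.7000, 0).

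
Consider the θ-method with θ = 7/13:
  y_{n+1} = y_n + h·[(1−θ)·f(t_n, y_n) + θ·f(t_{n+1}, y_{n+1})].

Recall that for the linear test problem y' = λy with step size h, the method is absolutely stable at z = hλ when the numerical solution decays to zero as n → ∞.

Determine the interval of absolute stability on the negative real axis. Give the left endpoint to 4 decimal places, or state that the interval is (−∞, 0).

With y'=λy (z=hλ):
  y_{n+1} = y_n + z·[6/13·y_n + 7/13·y_{n+1}] ⇒ (1 − 7/13z)y_{n+1} = (1 + 6/13z)y_n
  Hence R(z) = (1 + 6/13z)/(1 − 7/13z).

Need |R(x)|<1, x<0.
x=-0.54: |R|=0.5816
x=-2: |R|=0.0370
x=-10: |R|=0.5663
x=-100: |R|=0.8233
θ=7/13≥1/2 ⇒ |1+6/13x|<|1−7/13x| ∀x<0 ⇒ stable on all of ℝ⁻.

interval (−∞, 0).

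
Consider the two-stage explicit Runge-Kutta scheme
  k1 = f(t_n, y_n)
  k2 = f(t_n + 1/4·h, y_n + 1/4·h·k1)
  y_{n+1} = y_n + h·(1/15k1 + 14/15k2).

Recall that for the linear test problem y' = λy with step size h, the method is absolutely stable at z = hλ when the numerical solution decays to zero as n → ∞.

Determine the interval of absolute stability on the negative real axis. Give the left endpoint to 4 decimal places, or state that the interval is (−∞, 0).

Test eqn y'=λy, z=hλ:
  k1=λy_n ⇒ h·k1=z·y_n;  k2=λ(1+1/4z)y_n ⇒ h·k2=z(1+1/4z)y_n
  y_{n+1}/y_n = 1 + 1/15z + 14/15z(1+1/4z) = 1 + z + 7/30z²
  Hence R(z) = 1 + z + 7/30z².

Boundary: |R(x)|=1, x<0.
x=-0.64: |R|=0.4556
R=1: x+7/30x²=0 ⇒ x=−30/7=-4.2857; min R=1−1/(4·7/30)=-0.0714>−1
Confirm numerically:
  x=-3.689: |R|=0.48637 <1
  x=-3.650: |R|=0.45858 <1
  x=-2.214: |R|=0.07025 <1
  x=-4.800: |R|=1.57600 >1
  x=-4.709: |R|=1.46509 >1
  x=-4.650: |R|=1.39525 >1
Interval (-4.2857, 0).

z∈(-4.2857,0).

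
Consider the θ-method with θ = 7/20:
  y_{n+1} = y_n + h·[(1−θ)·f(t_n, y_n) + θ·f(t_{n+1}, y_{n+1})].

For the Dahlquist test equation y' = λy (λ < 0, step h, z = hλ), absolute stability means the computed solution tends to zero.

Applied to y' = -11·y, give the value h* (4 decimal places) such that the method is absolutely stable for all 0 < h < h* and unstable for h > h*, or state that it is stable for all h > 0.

Set f=λy, z=hλ:
  y_{n+1} = y_n + z·[13/20·y_n + 7/20·y_{n+1}] ⇒ (1 − 7/20z)y_{n+1} = (1 + 13/20z)y_n
  ⇒ R(z) = (1 + 13/20z)/(1 − 7/20z).

Solve |R(x)|<1 on ℝ⁻.
x=-1.49: |R|=0.0207
R=−1: 1+13/20x = −1+7/20x ⇒ -3/10x=2 ⇒ x=2/(-3/10)=-6.6667
Confirm numerically:
  x=-5.767: |R|=0.91058 <1
  x=-5.062: |R|=0.82632 <1
  x=-4.858: |R|=0.79906 <1
  x=-3.121: |R|=0.49162 <1
  x=-7.262: |R|=1.05043 >1
  x=-6.927: |R|=1.02281 >1
Interval (-6.6667, 0).

(-6.6667,0); λ=-11 ⇒ h* = (20/3)/11 = 0.6061.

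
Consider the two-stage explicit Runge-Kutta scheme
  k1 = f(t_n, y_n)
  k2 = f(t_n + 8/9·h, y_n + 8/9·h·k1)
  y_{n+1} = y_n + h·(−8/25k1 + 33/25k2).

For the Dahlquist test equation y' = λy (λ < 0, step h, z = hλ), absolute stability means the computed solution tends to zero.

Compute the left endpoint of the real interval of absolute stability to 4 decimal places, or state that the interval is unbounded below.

z* = -0.8523.

On y'=λy, z=hλ:
  k1=λy_n ⇒ h·k1=z·y_n;  k2=λ(1+8/9z)y_n ⇒ h·k2=z(1+8/9z)y_n
  y_{n+1}/y_n = 1 − 8/25z + 33/25z(1+8/9z) = 1 + z + 88/75z²
  ⇒ R(z) = 1 + z + 88/75z².

Solve |R(x)|<1 on ℝ⁻.
x=-0.7: |R|=0.8749
R=1: x+88/75x²=0 ⇒ x=−75/88=-0.8523; min R=1−1/(4·88/75)=0.7869>−1
Confirm numerically:
  x=-0.593: |R|=0.81960 <1
  x=-0.556: |R|=0.80672 <1
  x=-0.526: |R|=0.79863 <1
  x=-0.937: |R|=1.09315 >1
  x=-0.906: |R|=1.05711 >1
  x=-0.905: |R|=1.05599 >1
Interval (-0.8523, 0).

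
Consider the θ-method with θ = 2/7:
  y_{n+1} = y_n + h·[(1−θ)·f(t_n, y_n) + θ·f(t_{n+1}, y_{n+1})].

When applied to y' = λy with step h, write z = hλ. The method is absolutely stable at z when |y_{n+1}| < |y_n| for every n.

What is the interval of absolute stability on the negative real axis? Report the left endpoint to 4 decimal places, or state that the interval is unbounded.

Test eqn y'=λy, z=hλ:
  y_{n+1} = y_n + z·[5/7·y_n + 2/7·y_{n+1}] ⇒ (1 − 2/7z)y_{n+1} = (1 + 5/7z)y_n
  R(z) = (1 + 5/7z)/(1 − 2/7z).

Find x<0 with |R(x)|<1.
x=-1.8: |R|=0.1887
R=−1: 1+5/7x = −1+2/7x ⇒ -3/7x=2 ⇒ x=2/(-3/7)=-4.6667
Confirm numerically:
  x=-4.421: |R|=0.95348 <1
  x=-2.479: |R|=0.45116 <1
  x=-1.956: |R|=0.25477 <1
  x=-5.075: |R|=1.07143 >1
  x=-4.862: |R|=1.03504 >1
  x=-4.769: |R|=1.01856 >1
Stable set (-4.6667, 0).

z∈(-4.6667,0).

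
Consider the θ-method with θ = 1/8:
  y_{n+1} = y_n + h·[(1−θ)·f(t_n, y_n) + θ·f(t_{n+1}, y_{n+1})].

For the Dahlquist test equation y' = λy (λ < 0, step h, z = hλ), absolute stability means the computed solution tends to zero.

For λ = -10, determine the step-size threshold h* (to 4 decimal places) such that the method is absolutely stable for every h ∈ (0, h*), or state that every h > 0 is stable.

(-2.6667,0); λ=-10 ⇒ h* = (8/3)/10 = 0.2667.

With y'=λy (z=hλ):
  y_{n+1} = y_n + z·[7/8·y_n + 1/8·y_{n+1}] ⇒ (1 − 1/8z)y_{n+1} = (1 + 7/8z)y_n
  Hence R(z) = (1 + 7/8z)/(1 − 1/8z).

Find x<0 with |R(x)|<1.
x=-1.11: |R|=0.0252
R=−1: 1+7/8x = −1+1/8x ⇒ -3/4x=2 ⇒ x=2/(-3/4)=-2.6667
Confirm numerically:
  x=-2.563: |R|=0.94112 <1
  x=-1.943: |R|=0.56331 <1
  x=-1.913: |R|=0.54383 <1
  x=-3.021: |R|=1.19290 >1
  x=-2.869: |R|=1.11169 >1
  x=-2.798: |R|=1.07298 >1
Interval (-2.6667, 0).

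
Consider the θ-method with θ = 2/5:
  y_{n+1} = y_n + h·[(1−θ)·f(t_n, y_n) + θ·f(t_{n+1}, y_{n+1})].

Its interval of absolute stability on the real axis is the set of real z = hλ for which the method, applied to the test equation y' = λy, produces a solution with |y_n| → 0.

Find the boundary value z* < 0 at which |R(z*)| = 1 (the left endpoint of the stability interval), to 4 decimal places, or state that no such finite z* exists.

z* = -10.0000.

With y'=λy (z=hλ):
  y_{n+1} = y_n + z·[3/5·y_n + 2/5·y_{n+1}] ⇒ (1 − 2/5z)y_{n+1} = (1 + 3/5z)y_n
  R(z) = (1 + 3/5z)/(1 − 2/5z).

Boundary: |R(x)|=1, x<0.
x=-0.64: |R|=0.4904
R=−1: 1+3/5x = −1+2/5x ⇒ -1/5x=2 ⇒ x=2/(-1/5)=-10.0000
Confirm numerically:
  x=-8.287: |R|=0.92060 <1
  x=-7.615: |R|=0.88211 <1
  x=-7.510: |R|=0.87562 <1
  x=-10.593: |R|=1.02265 >1
  x=-10.581: |R|=1.02221 >1
Interval (-10.0000, 0).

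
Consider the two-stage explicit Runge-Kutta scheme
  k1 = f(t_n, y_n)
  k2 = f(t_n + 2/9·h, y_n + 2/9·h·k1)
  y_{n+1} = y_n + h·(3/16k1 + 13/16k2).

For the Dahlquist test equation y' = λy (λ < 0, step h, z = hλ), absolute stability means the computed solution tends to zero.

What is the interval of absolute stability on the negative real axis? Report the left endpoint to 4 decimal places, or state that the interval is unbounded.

z∈(-5.5385,0).

Set f=λy, z=hλ:
  k1=λy_n ⇒ h·k1=z·y_n;  k2=λ(1+2/9z)y_n ⇒ h·k2=z(1+2/9z)y_n
  y_{n+1}/y_n = 1 + 3/16z + 13/16z(1+2/9z) = 1 + z + 13/72z²
  R(z) = 1 + z + 13/72z².

Boundary: |R(x)|=1, x<0.
x=-0.48: |R|=0.5616
R=1: x+13/72x²=0 ⇒ x=−72/13=-5.5385; min R=1−1/(4·13/72)=-0.3846>−1
Confirm numerically:
  x=-5.108: |R|=0.60299 <1
  x=-3.889: |R|=0.15822 <1
  x=-2.637: |R|=0.38146 <1
  x=-2.443: |R|=0.36540 <1
  x=-6.044: |R|=1.55168 >1
  x=-5.846: |R|=1.32462 >1
  x=-5.777: |R|=1.24881 >1
Stable set (-5.5385, 0).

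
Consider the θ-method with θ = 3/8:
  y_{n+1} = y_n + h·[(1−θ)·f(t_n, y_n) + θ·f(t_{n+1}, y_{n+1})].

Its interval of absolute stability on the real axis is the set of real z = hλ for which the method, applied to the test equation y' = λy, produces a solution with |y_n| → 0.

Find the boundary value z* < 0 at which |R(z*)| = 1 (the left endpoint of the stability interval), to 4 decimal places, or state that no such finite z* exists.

z* = -8.0000.

With y'=λy (z=hλ):
  y_{n+1} = y_n + z·[5/8·y_n + 3/8·y_{n+1}] ⇒ (1 − 3/8z)y_{n+1} = (1 + 5/8z)y_n
  ⇒ R(z) = (1 + 5/8z)/(1 − 3/8z).

Need |R(x)|<1, x<0.
x=-0.56: |R|=0.5372
R=−1: 1+5/8x = −1+3/8x ⇒ -1/4x=2 ⇒ x=2/(-1/4)=-8.0000
Confirm numerically:
  x=-7.351: |R|=0.95681 <1
  x=-7.038: |R|=0.93391 <1
  x=-3.659: |R|=0.54250 <1
  x=-3.416: |R|=0.49759 <1
  x=-8.566: |R|=1.03359 >1
  x=-8.202: |R|=1.01239 >1
  x=-8.142: |R|=1.00876 >1
So |R|<1 on (-8.0000, 0).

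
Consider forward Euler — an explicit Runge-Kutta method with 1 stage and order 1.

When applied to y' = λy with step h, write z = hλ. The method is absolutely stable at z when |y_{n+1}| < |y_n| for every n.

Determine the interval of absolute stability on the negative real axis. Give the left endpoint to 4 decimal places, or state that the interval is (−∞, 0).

z∈(-2.0000,0).

Set f=λy, z=hλ:
  order 1, 1-stage ⇒ R(z)=1+z
  (e.g. R(-0.72)=0.28000, |R|=0.28000)

Boundary: |R(x)|=1, x<0.
x=-0.72: |R|=0.2800
|R(-2.11)|=1.1100 |R(-2.07)|=1.0700 |R(-1.73)|=0.7300
Bisect:
  x_lo=-2.8291 |R|=1.8291  x_hi=-0.2126 |R|=0.7874
  mid=-1.52082 |R|=0.52082 →hi
  mid=-2.17495 |R|=1.17495 →lo
  mid=-1.84789 |R|=0.84789 →hi
  mid=-2.01142 |R|=1.01142 →lo
  mid=-1.92965 |R|=0.92965 →hi
  mid=-1.97054 |R|=0.97054 →hi
  mid=-1.99098 |R|=0.99098 →hi
  ...
  [-2.00008,-1.99992] ⇒ x*=-2.0000
Interval (-2.0000, 0).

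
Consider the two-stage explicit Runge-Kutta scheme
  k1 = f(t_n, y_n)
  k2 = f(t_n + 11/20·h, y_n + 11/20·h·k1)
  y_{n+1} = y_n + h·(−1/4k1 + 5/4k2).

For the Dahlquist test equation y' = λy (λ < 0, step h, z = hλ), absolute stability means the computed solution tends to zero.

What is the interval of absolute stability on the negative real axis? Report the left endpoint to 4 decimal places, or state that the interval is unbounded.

With y'=λy (z=hλ):
  k1=λy_n ⇒ h·k1=z·y_n;  k2=λ(1+11/20z)y_n ⇒ h·k2=z(1+11/20z)y_n
  y_{n+1}/y_n = 1 − 1/4z + 5/4z(1+11/20z) = 1 + z + 11/16z²
  R(z) = 1 + z + 11/16z².

Need |R(x)|<1, x<0.
x=-0.52: |R|=0.6659
R=1: x+11/16x²=0 ⇒ x=−16/11=-1.4545; min R=1−1/(4·11/16)=0.6364>−1
Confirm numerically:
  x=-0.925: |R|=0.66324 <1
  x=-0.881: |R|=0.65261 <1
  x=-0.764: |R|=0.63729 <1
  x=-1.867: |R|=1.52941 >1
  x=-1.661: |R|=1.23576 >1
Interval (-1.4545, 0).

z∈(-1.4545,0).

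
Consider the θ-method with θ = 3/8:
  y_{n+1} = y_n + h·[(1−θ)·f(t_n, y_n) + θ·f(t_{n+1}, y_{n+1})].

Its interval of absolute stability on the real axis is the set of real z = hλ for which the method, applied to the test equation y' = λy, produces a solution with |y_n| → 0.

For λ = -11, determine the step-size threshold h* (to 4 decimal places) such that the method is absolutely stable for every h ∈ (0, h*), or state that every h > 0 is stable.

Test eqn y'=λy, z=hλ:
  y_{n+1} = y_n + z·[5/8·y_n + 3/8·y_{n+1}] ⇒ (1 − 3/8z)y_{n+1} = (1 + 5/8z)y_n
  so R(z) = (1 + 5/8z)/(1 − 3/8z).

Need |R(x)|<1, x<0.
x=-0.44: |R|=0.6223
R=−1: 1+5/8x = −1+3/8x ⇒ -1/4x=2 ⇒ x=2/(-1/4)=-8.0000
Confirm numerically:
  x=-6.147: |R|=0.85984 <1
  x=-4.781: |R|=0.71186 <1
  x=-4.513: |R|=0.67622 <1
  x=-3.938: |R|=0.58999 <1
  x=-8.451: |R|=1.02704 >1
  x=-8.328: |R|=1.01989 >1
  x=-8.023: |R|=1.00143 >1
So |R|<1 on (-8.0000, 0).

(-8.0000,0); λ=-11 ⇒ h* = (8)/11 = 0.7273.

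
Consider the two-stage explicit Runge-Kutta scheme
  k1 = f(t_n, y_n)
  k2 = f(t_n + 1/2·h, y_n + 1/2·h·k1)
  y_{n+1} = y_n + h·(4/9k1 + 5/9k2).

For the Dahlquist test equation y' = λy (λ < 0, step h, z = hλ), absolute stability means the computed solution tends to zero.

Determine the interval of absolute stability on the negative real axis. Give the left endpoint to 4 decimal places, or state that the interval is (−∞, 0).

On y'=λy, z=hλ:
  k1=λy_n ⇒ h·k1=z·y_n;  k2=λ(1+1/2z)y_n ⇒ h·k2=z(1+1/2z)y_n
  y_{n+1}/y_n = 1 + 4/9z + 5/9z(1+1/2z) = 1 + z + 5/18z²
  so R(z) = 1 + z + 5/18z².

Need |R(x)|<1, x<0.
x=-1.06: |R|=0.2521
R=1: x+5/18x²=0 ⇒ x=−18/5=-3.6000; min R=1−1/(4·5/18)=0.1000>−1
Confirm numerically:
  x=-3.019: |R|=0.51277 <1
  x=-2.779: |R|=0.36623 <1
  x=-2.594: |R|=0.27512 <1
  x=-1.451: |R|=0.13383 <1
  x=-4.012: |R|=1.45915 >1
  x=-3.891: |R|=1.31452 >1
  x=-3.819: |R|=1.23232 >1
Stable set (-3.6000, 0).

(-3.6000, 0).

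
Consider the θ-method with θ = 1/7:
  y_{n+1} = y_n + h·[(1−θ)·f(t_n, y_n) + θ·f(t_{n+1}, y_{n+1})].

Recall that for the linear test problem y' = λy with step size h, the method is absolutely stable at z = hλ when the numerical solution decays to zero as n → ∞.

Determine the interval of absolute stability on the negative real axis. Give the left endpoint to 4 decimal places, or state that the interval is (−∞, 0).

With y'=λy (z=hλ):
  y_{n+1} = y_n + z·[6/7·y_n + 1/7·y_{n+1}] ⇒ (1 − 1/7z)y_{n+1} = (1 + 6/7z)y_n
  R(z) = (1 + 6/7z)/(1 − 1/7z).

Find x<0 with |R(x)|<1.
x=-0.62: |R|=0.4304
R=−1: 1+6/7x = −1+1/7x ⇒ -5/7x=2 ⇒ x=2/(-5/7)=-2.8000
Confirm numerically:
  x=-2.071: |R|=0.59817 <1
  x=-2.006: |R|=0.55918 <1
  x=-1.837: |R|=0.45513 <1
  x=-1.680: |R|=0.35484 <1
  x=-3.199: |R|=1.19561 >1
  x=-2.854: |R|=1.02740 >1
So |R|<1 on (-2.8000, 0).

(-2.8000, 0).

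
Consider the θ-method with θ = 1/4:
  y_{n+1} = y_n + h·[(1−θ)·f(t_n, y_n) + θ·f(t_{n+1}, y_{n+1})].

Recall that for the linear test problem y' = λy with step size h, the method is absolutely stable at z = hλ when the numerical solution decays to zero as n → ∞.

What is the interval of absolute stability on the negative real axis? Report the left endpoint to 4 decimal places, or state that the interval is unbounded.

(-4.0000, 0).

On y'=λy, z=hλ:
  y_{n+1} = y_n + z·[3/4·y_n + 1/4·y_{n+1}] ⇒ (1 − 1/4z)y_{n+1} = (1 + 3/4z)y_n
  so R(z) = (1 + 3/4z)/(1 − 1/4z).

Solve |R(x)|<1 on ℝ⁻.
x=-0.78: |R|=0.3473
R=−1: 1+3/4x = −1+1/4x ⇒ -1/2x=2 ⇒ x=2/(-1/2)=-4.0000
Confirm numerically:
  x=-2.715: |R|=0.61727 <1
  x=-2.699: |R|=0.61158 <1
  x=-2.640: |R|=0.59036 <1
  x=-1.978: |R|=0.32352 <1
  x=-4.464: |R|=1.10964 >1
  x=-4.333: |R|=1.07992 >1
So |R|<1 on (-4.0000, 0).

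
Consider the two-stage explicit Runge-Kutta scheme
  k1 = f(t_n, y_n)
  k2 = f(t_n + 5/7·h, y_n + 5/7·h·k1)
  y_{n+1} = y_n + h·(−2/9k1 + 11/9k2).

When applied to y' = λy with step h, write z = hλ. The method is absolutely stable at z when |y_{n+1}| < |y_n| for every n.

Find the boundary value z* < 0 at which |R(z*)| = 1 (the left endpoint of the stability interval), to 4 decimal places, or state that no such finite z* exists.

With y'=λy (z=hλ):
  k1=λy_n ⇒ h·k1=z·y_n;  k2=λ(1+5/7z)y_n ⇒ h·k2=z(1+5/7z)y_n
  y_{n+1}/y_n = 1 − 2/9z + 11/9z(1+5/7z) = 1 + z + 55/63z²
  R(z) = 1 + z + 55/63z².

Find x<0 with |R(x)|<1.
x=-1.8: |R|=2.0286
R=1: x+55/63x²=0 ⇒ x=−63/55=-1.1455; min R=1−1/(4·55/63)=0.7136>−1
Confirm numerically:
  x=-1.062: |R|=0.92263 <1
  x=-0.780: |R|=0.75114 <1
  x=-0.629: |R|=0.71640 <1
  x=-1.721: |R|=1.86473 >1
  x=-1.610: |R|=1.65294 >1
  x=-1.332: |R|=1.21693 >1
Stable set (-1.1455, 0).

z* = -1.1455.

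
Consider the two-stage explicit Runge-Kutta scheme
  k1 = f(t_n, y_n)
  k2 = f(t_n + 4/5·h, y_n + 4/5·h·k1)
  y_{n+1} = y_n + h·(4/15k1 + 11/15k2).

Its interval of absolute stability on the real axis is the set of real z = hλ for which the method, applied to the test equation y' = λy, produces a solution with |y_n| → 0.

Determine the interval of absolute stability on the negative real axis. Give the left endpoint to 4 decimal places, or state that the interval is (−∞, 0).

On y'=λy, z=hλ:
  k1=λy_n ⇒ h·k1=z·y_n;  k2=λ(1+4/5z)y_n ⇒ h·k2=z(1+4/5z)y_n
  y_{n+1}/y_n = 1 + 4/15z + 11/15z(1+4/5z) = 1 + z + 44/75z²
  R(z) = 1 + z + 44/75z².

Solve |R(x)|<1 on ℝ⁻.
x=-0.33: |R|=0.7339
R=1: x+44/75x²=0 ⇒ x=−75/44=-1.7045; min R=1−1/(4·44/75)=0.5739>−1
Confirm numerically:
  x=-1.646: |R|=0.94347 <1
  x=-1.441: |R|=0.77720 <1
  x=-1.362: |R|=0.72629 <1
  x=-0.871: |R|=0.57407 <1
  x=-2.211: |R|=1.65693 >1
  x=-1.822: |R|=1.12555 >1
  x=-1.771: |R|=1.06905 >1
So |R|<1 on (-1.7045, 0).

(-1.7045, 0).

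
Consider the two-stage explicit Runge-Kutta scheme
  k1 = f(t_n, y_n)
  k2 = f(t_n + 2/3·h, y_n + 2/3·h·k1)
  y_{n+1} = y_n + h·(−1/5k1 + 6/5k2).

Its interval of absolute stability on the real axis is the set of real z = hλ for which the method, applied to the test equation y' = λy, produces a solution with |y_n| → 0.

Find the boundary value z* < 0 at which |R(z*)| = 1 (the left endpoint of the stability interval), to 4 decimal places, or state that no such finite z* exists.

Set f=λy, z=hλ:
  k1=λy_n ⇒ h·k1=z·y_n;  k2=λ(1+2/3z)y_n ⇒ h·k2=z(1+2/3z)y_n
  y_{n+1}/y_n = 1 − 1/5z + 6/5z(1+2/3z) = 1 + z + 4/5z²
  ⇒ R(z) = 1 + z + 4/5z².

Boundary: |R(x)|=1, x<0.
x=-0.6: |R|=0.6880
R=1: x+4/5x²=0 ⇒ x=−5/4=-1.2500; min R=1−1/(4·4/5)=0.6875>−1
Confirm numerically:
  x=-1.083: |R|=0.85531 <1
  x=-0.900: |R|=0.74800 <1
  x=-0.778: |R|=0.70623 <1
  x=-0.699: |R|=0.69188 <1
  x=-1.670: |R|=1.56112 >1
  x=-1.650: |R|=1.52800 >1
  x=-1.629: |R|=1.49391 >1
So |R|<1 on (-1.2500, 0).

z* = -1.2500.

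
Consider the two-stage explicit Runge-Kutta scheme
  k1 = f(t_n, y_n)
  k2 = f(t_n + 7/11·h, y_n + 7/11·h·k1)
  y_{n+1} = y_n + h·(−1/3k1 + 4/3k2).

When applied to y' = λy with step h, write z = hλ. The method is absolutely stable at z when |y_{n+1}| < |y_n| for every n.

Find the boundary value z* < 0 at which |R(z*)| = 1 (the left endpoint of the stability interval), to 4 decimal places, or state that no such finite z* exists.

Set f=λy, z=hλ:
  k1=λy_n ⇒ h·k1=z·y_n;  k2=λ(1+7/11z)y_n ⇒ h·k2=z(1+7/11z)y_n
  y_{n+1}/y_n = 1 − 1/3z + 4/3z(1+7/11z) = 1 + z + 28/33z²
  Hence R(z) = 1 + z + 28/33z².

Need |R(x)|<1, x<0.
x=-1.67: |R|=1.6963
R=1: x+28/33x²=0 ⇒ x=−33/28=-1.1786; min R=1−1/(4·28/33)=0.7054>−1
Confirm numerically:
  x=-1.112: |R|=0.93719 <1
  x=-0.579: |R|=0.70545 <1
  x=-0.512: |R|=0.71043 <1
  x=-1.774: |R|=1.89625 >1
  x=-1.732: |R|=1.81331 >1
Interval (-1.1786, 0).

left endpoint -1.1786.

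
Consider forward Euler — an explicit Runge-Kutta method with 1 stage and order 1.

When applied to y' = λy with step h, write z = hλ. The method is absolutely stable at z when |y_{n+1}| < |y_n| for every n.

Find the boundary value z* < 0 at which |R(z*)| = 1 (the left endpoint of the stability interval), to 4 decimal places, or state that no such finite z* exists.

z* = -2.0000.

With y'=λy (z=hλ):
  order 1, 1-stage ⇒ R(z)=1+z
  (e.g. R(-0.92)=0.08000, |R|=0.08000)

Need |R(x)|<1, x<0.
x=-0.92: |R|=0.0800
|R(-1.02)|=0.0200 |R(-0.93)|=0.0700 |R(-0.91)|=0.0900
Bisect:
  x_lo=-2.5113 |R|=1.5113  x_hi=-0.3514 |R|=0.6486
  mid=-1.43134 |R|=0.43134 →hi
  mid=-1.97131 |R|=0.97131 →hi
  mid=-2.24129 |R|=1.24129 →lo
  mid=-2.10630 |R|=1.10630 →lo
  mid=-2.03880 |R|=1.03880 →lo
  mid=-2.00505 |R|=1.00505 →lo
  mid=-1.98818 |R|=0.98818 →hi
  ...
  [-2.00005,-1.99991] ⇒ x*=-2.0000
Interval (-2.0000, 0).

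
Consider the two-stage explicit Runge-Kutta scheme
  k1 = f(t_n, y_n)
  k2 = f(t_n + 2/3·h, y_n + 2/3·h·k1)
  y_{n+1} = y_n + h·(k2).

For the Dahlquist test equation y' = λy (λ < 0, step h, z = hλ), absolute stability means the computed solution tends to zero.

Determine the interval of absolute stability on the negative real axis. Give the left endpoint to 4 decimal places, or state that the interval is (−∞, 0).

z∈(-1.5000,0).

With y'=λy (z=hλ):
  k1=λy_n ⇒ h·k1=z·y_n;  k2=λ(1+2/3z)y_n ⇒ h·k2=z(1+2/3z)y_n
  y_{n+1}/y_n = 1 + z(1+2/3z) = 1 + z + 2/3z²
  so R(z) = 1 + z + 2/3z².

Solve |R(x)|<1 on ℝ⁻.
x=-1.76: |R|=1.3051
R=1: x+2/3x²=0 ⇒ x=−3/2=-1.5000; min R=1−1/(4·2/3)=0.6250>−1
Confirm numerically:
  x=-1.478: |R|=0.97832 <1
  x=-1.416: |R|=0.92070 <1
  x=-1.375: |R|=0.88542 <1
  x=-0.800: |R|=0.62667 <1
  x=-2.058: |R|=1.76558 >1
  x=-1.842: |R|=1.41998 >1
  x=-1.835: |R|=1.40982 >1
So |R|<1 on (-1.5000, 0).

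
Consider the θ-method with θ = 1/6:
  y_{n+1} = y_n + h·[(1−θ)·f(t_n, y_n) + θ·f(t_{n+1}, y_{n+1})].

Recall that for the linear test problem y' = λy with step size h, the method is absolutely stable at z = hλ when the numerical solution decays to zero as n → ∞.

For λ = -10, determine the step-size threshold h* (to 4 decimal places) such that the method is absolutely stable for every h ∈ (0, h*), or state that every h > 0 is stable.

On y'=λy, z=hλ:
  y_{n+1} = y_n + z·[5/6·y_n + 1/6·y_{n+1}] ⇒ (1 − 1/6z)y_{n+1} = (1 + 5/6z)y_n
  so R(z) = (1 + 5/6z)/(1 − 1/6z).

Need |R(x)|<1, x<0.
x=-1: |R|=0.1429
R=−1: 1+5/6x = −1+1/6x ⇒ -2/3x=2 ⇒ x=2/(-2/3)=-3.0000
Confirm numerically:
  x=-2.881: |R|=0.94640 <1
  x=-2.874: |R|=0.94320 <1
  x=-1.587: |R|=0.25504 <1
  x=-3.359: |R|=1.15344 >1
  x=-3.182: |R|=1.07929 >1
Stable set (-3.0000, 0).

(-3.0000,0); λ=-10 ⇒ h* = (3)/10 = 0.3000.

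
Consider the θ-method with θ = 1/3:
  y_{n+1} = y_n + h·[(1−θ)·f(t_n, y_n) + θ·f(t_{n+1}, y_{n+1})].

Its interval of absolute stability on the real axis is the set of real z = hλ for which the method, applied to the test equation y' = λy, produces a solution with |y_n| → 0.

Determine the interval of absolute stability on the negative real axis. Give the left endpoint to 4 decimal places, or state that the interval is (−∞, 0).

z∈(-6.0000,0).

Set f=λy, z=hλ:
  y_{n+1} = y_n + z·[2/3·y_n + 1/3·y_{n+1}] ⇒ (1 − 1/3z)y_{n+1} = (1 + 2/3z)y_n
  ⇒ R(z) = (1 + 2/3z)/(1 − 1/3z).

Solve |R(x)|<1 on ℝ⁻.
x=-1.37: |R|=0.0595
R=−1: 1+2/3x = −1+1/3x ⇒ -1/3x=2 ⇒ x=2/(-1/3)=-6.0000
Confirm numerically:
  x=-5.633: |R|=0.95749 <1
  x=-4.469: |R|=0.79502 <1
  x=-3.944: |R|=0.70392 <1
  x=-2.430: |R|=0.34254 <1
  x=-6.320: |R|=1.03433 >1
  x=-6.148: |R|=1.01618 >1
  x=-6.104: |R|=1.01142 >1
Stable set (-6.0000, 0).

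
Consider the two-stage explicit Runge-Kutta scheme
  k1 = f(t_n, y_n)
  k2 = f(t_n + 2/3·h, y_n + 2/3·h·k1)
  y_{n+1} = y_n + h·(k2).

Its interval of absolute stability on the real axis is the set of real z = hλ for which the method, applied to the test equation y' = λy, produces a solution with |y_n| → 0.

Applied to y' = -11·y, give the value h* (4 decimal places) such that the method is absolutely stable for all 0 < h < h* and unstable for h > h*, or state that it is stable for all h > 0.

(-1.5000,0); λ=-11 ⇒ h* = (3/2)/11 = 0.1364.

On y'=λy, z=hλ:
  k1=λy_n ⇒ h·k1=z·y_n;  k2=λ(1+2/3z)y_n ⇒ h·k2=z(1+2/3z)y_n
  y_{n+1}/y_n = 1 + z(1+2/3z) = 1 + z + 2/3z²
  Hence R(z) = 1 + z + 2/3z².

Solve |R(x)|<1 on ℝ⁻.
x=-1.49: |R|=0.9901
R=1: x+2/3x²=0 ⇒ x=−3/2=-1.5000; min R=1−1/(4·2/3)=0.6250>−1
Confirm numerically:
  x=-1.164: |R|=0.73926 <1
  x=-0.868: |R|=0.63428 <1
  x=-0.726: |R|=0.62538 <1
  x=-2.060: |R|=1.76907 >1
  x=-1.844: |R|=1.42289 >1
  x=-1.579: |R|=1.08316 >1
So |R|<1 on (-1.5000, 0).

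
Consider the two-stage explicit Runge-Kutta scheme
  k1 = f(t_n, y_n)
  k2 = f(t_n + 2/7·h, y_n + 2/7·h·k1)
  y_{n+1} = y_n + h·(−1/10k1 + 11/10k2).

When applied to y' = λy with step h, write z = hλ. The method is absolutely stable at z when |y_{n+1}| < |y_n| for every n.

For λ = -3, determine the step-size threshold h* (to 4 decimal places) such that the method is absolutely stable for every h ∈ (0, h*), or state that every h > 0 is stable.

With y'=λy (z=hλ):
  k1=λy_n ⇒ h·k1=z·y_n;  k2=λ(1+2/7z)y_n ⇒ h·k2=z(1+2/7z)y_n
  y_{n+1}/y_n = 1 − 1/10z + 11/10z(1+2/7z) = 1 + z + 11/35z²
  R(z) = 1 + z + 11/35z².

Solve |R(x)|<1 on ℝ⁻.
x=-1.39: |R|=0.2172
R=1: x+11/35x²=0 ⇒ x=−35/11=-3.1818; min R=1−1/(4·11/35)=0.2045>−1
Confirm numerically:
  x=-2.848: |R|=0.70120 <1
  x=-2.653: |R|=0.55907 <1
  x=-2.432: |R|=0.42688 <1
  x=-1.676: |R|=0.20682 <1
  x=-3.777: |R|=1.70651 >1
  x=-3.693: |R|=1.59331 >1
  x=-3.438: |R|=1.27681 >1
Interval (-3.1818, 0).

(-3.1818,0); λ=-3 ⇒ h* = (35/11)/3 = 1.0606.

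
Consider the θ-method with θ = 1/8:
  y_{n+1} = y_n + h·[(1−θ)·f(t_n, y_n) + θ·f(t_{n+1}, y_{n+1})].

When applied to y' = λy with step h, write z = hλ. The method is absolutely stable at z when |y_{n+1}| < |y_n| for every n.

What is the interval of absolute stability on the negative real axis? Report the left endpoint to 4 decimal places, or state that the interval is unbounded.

(-2.6667, 0).

With y'=λy (z=hλ):
  y_{n+1} = y_n + z·[7/8·y_n + 1/8·y_{n+1}] ⇒ (1 − 1/8z)y_{n+1} = (1 + 7/8z)y_n
  so R(z) = (1 + 7/8z)/(1 − 1/8z).

Find x<0 with |R(x)|<1.
x=-0.63: |R|=0.4160
R=−1: 1+7/8x = −1+1/8x ⇒ -3/4x=2 ⇒ x=2/(-3/4)=-2.6667
Confirm numerically:
  x=-2.470: |R|=0.88730 <1
  x=-1.904: |R|=0.53796 <1
  x=-1.780: |R|=0.45603 <1
  x=-3.057: |R|=1.21181 >1
  x=-2.844: |R|=1.09812 >1
So |R|<1 on (-2.6667, 0).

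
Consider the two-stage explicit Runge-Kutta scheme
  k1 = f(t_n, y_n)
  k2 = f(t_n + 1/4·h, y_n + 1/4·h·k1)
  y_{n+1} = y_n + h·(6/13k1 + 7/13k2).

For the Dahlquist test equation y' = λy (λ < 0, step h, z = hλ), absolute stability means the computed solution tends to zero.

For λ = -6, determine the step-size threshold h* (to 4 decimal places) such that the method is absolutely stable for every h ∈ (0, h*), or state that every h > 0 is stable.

(-7.4286,0); λ=-6 ⇒ h* = (52/7)/6 = 1.2381.

Test eqn y'=λy, z=hλ:
  k1=λy_n ⇒ h·k1=z·y_n;  k2=λ(1+1/4z)y_n ⇒ h·k2=z(1+1/4z)y_n
  y_{n+1}/y_n = 1 + 6/13z + 7/13z(1+1/4z) = 1 + z + 7/52z²
  ⇒ R(z) = 1 + z + 7/52z².

Solve |R(x)|<1 on ℝ⁻.
x=-0.75: |R|=0.3257
R=1: x+7/52x²=0 ⇒ x=−52/7=-7.4286; min R=1−1/(4·7/52)=-0.8571>−1
Confirm numerically:
  x=-6.876: |R|=0.48853 <1
  x=-5.400: |R|=0.47462 <1
  x=-4.964: |R|=0.64690 <1
  x=-4.081: |R|=0.83904 <1
  x=-7.933: |R|=1.53868 >1
  x=-7.510: |R|=1.08232 >1
  x=-7.470: |R|=1.04166 >1
So |R|<1 on (-7.4286, 0).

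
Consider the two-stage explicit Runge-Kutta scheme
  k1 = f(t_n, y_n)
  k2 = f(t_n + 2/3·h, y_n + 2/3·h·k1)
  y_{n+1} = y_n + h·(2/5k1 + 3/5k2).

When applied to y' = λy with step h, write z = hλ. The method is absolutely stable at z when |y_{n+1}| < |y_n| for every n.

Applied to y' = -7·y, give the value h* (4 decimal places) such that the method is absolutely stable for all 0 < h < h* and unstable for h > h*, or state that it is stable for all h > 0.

(-2.5000,0); λ=-7 ⇒ h* = (5/2)/7 = 0.3571.

Set f=λy, z=hλ:
  k1=λy_n ⇒ h·k1=z·y_n;  k2=λ(1+2/3z)y_n ⇒ h·k2=z(1+2/3z)y_n
  y_{n+1}/y_n = 1 + 2/5z + 3/5z(1+2/3z) = 1 + z + 2/5z²
  R(z) = 1 + z + 2/5z².

Need |R(x)|<1, x<0.
x=-0.87: |R|=0.4328
R=1: x+2/5x²=0 ⇒ x=−5/2=-2.5000; min R=1−1/(4·2/5)=0.3750>−1
Confirm numerically:
  x=-2.440: |R|=0.94144 <1
  x=-2.156: |R|=0.70333 <1
  x=-1.934: |R|=0.56214 <1
  x=-1.838: |R|=0.51330 <1
  x=-3.096: |R|=1.73809 >1
  x=-2.772: |R|=1.30159 >1
So |R|<1 on (-2.5000, 0).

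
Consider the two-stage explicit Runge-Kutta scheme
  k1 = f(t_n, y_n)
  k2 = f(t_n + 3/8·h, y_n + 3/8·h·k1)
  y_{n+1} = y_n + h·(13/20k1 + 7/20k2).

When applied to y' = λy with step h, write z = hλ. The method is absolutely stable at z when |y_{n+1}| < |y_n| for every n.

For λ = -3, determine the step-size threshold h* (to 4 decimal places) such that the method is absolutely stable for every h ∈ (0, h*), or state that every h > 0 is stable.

(-7.6190,0); λ=-3 ⇒ h* = (160/21)/3 = 2.5397.

Test eqn y'=λy, z=hλ:
  k1=λy_n ⇒ h·k1=z·y_n;  k2=λ(1+3/8z)y_n ⇒ h·k2=z(1+3/8z)y_n
  y_{n+1}/y_n = 1 + 13/20z + 7/20z(1+3/8z) = 1 + z + 21/160z²
  ⇒ R(z) = 1 + z + 21/160z².

Need |R(x)|<1, x<0.
x=-0.98: |R|=0.1461
R=1: x+21/160x²=0 ⇒ x=−160/21=-7.6190; min R=1−1/(4·21/160)=-0.9048>−1
Confirm numerically:
  x=-6.463: |R|=0.01936 <1
  x=-4.769: |R|=0.78393 <1
  x=-3.987: |R|=0.90063 <1
  x=-7.914: |R|=1.30637 >1
  x=-7.678: |R|=1.05941 >1
  x=-7.646: |R|=1.02705 >1
So |R|<1 on (-7.6190, 0).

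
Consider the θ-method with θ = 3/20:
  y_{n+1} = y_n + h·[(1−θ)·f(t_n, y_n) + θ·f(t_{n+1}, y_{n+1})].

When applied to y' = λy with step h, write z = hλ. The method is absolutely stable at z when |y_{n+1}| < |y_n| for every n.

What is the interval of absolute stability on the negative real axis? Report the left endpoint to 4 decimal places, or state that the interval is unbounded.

Test eqn y'=λy, z=hλ:
  y_{n+1} = y_n + z·[17/20·y_n + 3/20·y_{n+1}] ⇒ (1 − 3/20z)y_{n+1} = (1 + 17/20z)y_n
  Hence R(z) = (1 + 17/20z)/(1 − 3/20z).

Solve |R(x)|<1 on ℝ⁻.
x=-1.63: |R|=0.3098
R=−1: 1+17/20x = −1+3/20x ⇒ -7/10x=2 ⇒ x=2/(-7/10)=-2.8571
Confirm numerically:
  x=-1.931: |R|=0.49731 <1
  x=-1.446: |R|=0.18827 <1
  x=-1.442: |R|=0.18556 <1
  x=-3.407: |R|=1.25472 >1
  x=-3.298: |R|=1.20646 >1
  x=-3.253: |R|=1.18623 >1
Interval (-2.8571, 0).

z∈(-2.8571,0).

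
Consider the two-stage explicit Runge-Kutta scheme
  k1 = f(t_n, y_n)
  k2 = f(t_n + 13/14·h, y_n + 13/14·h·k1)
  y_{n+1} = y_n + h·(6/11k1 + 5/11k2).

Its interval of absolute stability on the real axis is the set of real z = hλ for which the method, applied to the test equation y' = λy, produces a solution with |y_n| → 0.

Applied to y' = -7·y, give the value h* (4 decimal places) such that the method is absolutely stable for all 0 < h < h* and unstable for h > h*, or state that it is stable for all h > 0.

(-2.3692,0); λ=-7 ⇒ h* = (154/65)/7 = 0.3385.

Set f=λy, z=hλ:
  k1=λy_n ⇒ h·k1=z·y_n;  k2=λ(1+13/14z)y_n ⇒ h·k2=z(1+13/14z)y_n
  y_{n+1}/y_n = 1 + 6/11z + 5/11z(1+13/14z) = 1 + z + 65/154z²
  R(z) = 1 + z + 65/154z².

Solve |R(x)|<1 on ℝ⁻.
x=-1.42: |R|=0.4311
R=1: x+65/154x²=0 ⇒ x=−154/65=-2.3692; min R=1−1/(4·65/154)=0.4077>−1
Confirm numerically:
  x=-2.063: |R|=0.73335 <1
  x=-1.686: |R|=0.51380 <1
  x=-1.235: |R|=0.40876 <1
  x=-2.944: |R|=1.71421 >1
  x=-2.550: |R|=1.19456 >1
So |R|<1 on (-2.3692, 0).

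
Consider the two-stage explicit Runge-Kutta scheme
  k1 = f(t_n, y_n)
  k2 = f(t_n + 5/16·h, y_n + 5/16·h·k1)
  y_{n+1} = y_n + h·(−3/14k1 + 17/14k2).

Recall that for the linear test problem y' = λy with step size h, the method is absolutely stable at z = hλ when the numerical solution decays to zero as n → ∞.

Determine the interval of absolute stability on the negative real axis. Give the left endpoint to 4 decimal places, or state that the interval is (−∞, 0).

z∈(-2.6353,0).

Test eqn y'=λy, z=hλ:
  k1=λy_n ⇒ h·k1=z·y_n;  k2=λ(1+5/16z)y_n ⇒ h·k2=z(1+5/16z)y_n
  y_{n+1}/y_n = 1 − 3/14z + 17/14z(1+5/16z) = 1 + z + 85/224z²
  ⇒ R(z) = 1 + z + 85/224z².

Need |R(x)|<1, x<0.
x=-1.46: |R|=0.3489
R=1: x+85/224x²=0 ⇒ x=−224/85=-2.6353; min R=1−1/(4·85/224)=0.3412>−1
Confirm numerically:
  x=-1.911: |R|=0.47477 <1
  x=-1.791: |R|=0.42620 <1
  x=-1.252: |R|=0.34281 <1
  x=-2.872: |R|=1.25797 >1
  x=-2.701: |R|=1.06734 >1
  x=-2.664: |R|=1.02902 >1
Interval (-2.6353, 0).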